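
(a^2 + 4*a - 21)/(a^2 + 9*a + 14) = (a - 3)/(a + 2)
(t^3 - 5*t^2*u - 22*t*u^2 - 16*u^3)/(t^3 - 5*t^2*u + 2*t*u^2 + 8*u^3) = (t^2 - 6*t*u - 16*u^2)/(t^2 - 6*t*u + 8*u^2)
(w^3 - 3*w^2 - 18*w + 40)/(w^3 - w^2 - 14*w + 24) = (w - 5)/(w - 3)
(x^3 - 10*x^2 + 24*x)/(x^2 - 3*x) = (x^2 - 10*x + 24)/(x - 3)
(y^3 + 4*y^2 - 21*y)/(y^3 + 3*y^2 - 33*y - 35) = y*(y - 3)/(y^2 - 4*y - 5)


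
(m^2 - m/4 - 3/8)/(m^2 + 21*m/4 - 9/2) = (m + 1/2)/(m + 6)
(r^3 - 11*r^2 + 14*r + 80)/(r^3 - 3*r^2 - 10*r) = (r - 8)/r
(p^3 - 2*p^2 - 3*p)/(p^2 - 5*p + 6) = p*(p + 1)/(p - 2)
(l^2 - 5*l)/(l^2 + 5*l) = (l - 5)/(l + 5)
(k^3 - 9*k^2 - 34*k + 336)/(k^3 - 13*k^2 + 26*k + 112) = (k + 6)/(k + 2)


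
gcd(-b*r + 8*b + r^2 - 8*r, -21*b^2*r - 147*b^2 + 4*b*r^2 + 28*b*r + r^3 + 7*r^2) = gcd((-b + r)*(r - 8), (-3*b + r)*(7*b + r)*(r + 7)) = 1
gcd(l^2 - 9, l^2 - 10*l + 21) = l - 3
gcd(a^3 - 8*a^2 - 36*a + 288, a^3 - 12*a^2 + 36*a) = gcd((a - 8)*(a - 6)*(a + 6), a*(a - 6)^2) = a - 6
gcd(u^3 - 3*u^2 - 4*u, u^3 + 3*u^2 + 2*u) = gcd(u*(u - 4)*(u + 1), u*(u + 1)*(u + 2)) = u^2 + u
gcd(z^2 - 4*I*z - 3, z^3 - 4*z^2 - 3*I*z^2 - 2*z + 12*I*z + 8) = z - I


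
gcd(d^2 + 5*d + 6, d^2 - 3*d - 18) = d + 3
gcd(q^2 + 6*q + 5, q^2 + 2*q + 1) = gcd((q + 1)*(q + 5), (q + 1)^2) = q + 1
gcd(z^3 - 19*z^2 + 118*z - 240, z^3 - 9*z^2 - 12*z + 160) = z^2 - 13*z + 40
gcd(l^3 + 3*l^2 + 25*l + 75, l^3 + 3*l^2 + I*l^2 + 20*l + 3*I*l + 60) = l^2 + l*(3 + 5*I) + 15*I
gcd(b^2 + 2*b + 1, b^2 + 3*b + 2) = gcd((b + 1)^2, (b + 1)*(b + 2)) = b + 1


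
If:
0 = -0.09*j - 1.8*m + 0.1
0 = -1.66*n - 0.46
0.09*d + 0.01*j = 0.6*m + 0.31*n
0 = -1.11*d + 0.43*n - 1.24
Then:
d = -1.22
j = 1.44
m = -0.02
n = -0.28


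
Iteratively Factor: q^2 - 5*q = (q)*(q - 5)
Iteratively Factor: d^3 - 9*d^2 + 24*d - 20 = (d - 5)*(d^2 - 4*d + 4) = (d - 5)*(d - 2)*(d - 2)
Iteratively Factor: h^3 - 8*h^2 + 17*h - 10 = (h - 2)*(h^2 - 6*h + 5) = (h - 2)*(h - 1)*(h - 5)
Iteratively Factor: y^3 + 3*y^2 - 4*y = (y)*(y^2 + 3*y - 4) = y*(y - 1)*(y + 4)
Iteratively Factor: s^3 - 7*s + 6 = (s + 3)*(s^2 - 3*s + 2) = (s - 2)*(s + 3)*(s - 1)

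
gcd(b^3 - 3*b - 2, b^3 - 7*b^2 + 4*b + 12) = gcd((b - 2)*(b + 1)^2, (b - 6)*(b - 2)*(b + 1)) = b^2 - b - 2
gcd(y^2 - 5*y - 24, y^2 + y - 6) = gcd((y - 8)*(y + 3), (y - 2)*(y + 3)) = y + 3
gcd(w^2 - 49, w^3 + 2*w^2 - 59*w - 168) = w + 7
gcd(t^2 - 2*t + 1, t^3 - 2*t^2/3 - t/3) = t - 1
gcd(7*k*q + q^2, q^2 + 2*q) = q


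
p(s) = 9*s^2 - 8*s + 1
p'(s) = 18*s - 8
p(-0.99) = 17.74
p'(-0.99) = -25.82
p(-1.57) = 35.74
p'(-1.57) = -36.26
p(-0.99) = 17.74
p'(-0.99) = -25.82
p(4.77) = 167.62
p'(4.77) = 77.86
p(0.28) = -0.53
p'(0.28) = -2.96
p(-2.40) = 72.04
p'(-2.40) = -51.20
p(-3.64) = 149.37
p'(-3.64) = -73.52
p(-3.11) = 112.93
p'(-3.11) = -63.98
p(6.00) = 277.00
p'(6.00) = 100.00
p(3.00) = 58.00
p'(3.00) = 46.00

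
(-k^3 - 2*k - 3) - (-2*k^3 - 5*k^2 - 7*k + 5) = k^3 + 5*k^2 + 5*k - 8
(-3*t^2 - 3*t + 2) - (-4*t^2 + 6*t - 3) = t^2 - 9*t + 5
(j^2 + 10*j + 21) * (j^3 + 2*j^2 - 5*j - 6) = j^5 + 12*j^4 + 36*j^3 - 14*j^2 - 165*j - 126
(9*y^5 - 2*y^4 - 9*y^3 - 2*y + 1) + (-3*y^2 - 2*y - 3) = 9*y^5 - 2*y^4 - 9*y^3 - 3*y^2 - 4*y - 2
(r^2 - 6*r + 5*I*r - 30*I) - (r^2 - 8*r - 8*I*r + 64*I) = 2*r + 13*I*r - 94*I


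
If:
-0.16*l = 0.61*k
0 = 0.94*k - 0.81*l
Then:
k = 0.00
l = 0.00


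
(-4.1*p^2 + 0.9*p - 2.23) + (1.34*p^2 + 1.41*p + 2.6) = -2.76*p^2 + 2.31*p + 0.37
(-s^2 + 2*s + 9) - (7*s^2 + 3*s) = -8*s^2 - s + 9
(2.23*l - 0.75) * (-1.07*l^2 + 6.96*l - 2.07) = -2.3861*l^3 + 16.3233*l^2 - 9.8361*l + 1.5525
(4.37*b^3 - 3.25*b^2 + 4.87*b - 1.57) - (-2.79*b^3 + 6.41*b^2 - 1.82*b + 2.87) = 7.16*b^3 - 9.66*b^2 + 6.69*b - 4.44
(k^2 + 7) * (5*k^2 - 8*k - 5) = 5*k^4 - 8*k^3 + 30*k^2 - 56*k - 35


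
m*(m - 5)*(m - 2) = m^3 - 7*m^2 + 10*m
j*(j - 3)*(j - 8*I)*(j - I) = j^4 - 3*j^3 - 9*I*j^3 - 8*j^2 + 27*I*j^2 + 24*j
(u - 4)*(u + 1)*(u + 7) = u^3 + 4*u^2 - 25*u - 28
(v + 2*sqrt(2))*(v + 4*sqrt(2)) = v^2 + 6*sqrt(2)*v + 16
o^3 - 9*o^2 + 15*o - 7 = (o - 7)*(o - 1)^2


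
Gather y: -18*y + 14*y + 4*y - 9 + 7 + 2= 0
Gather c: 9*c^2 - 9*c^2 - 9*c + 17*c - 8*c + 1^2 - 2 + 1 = 0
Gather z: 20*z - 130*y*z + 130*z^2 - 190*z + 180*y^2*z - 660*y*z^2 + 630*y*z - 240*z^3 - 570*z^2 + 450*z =-240*z^3 + z^2*(-660*y - 440) + z*(180*y^2 + 500*y + 280)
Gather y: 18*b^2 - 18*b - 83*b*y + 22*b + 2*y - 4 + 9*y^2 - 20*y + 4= 18*b^2 + 4*b + 9*y^2 + y*(-83*b - 18)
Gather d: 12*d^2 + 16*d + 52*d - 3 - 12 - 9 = 12*d^2 + 68*d - 24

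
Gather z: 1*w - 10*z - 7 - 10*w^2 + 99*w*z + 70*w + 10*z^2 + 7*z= -10*w^2 + 71*w + 10*z^2 + z*(99*w - 3) - 7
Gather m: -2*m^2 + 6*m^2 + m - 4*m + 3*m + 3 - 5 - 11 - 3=4*m^2 - 16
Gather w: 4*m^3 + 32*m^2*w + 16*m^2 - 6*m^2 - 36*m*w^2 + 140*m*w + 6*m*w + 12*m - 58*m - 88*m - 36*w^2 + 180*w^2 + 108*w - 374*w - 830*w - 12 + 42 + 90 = 4*m^3 + 10*m^2 - 134*m + w^2*(144 - 36*m) + w*(32*m^2 + 146*m - 1096) + 120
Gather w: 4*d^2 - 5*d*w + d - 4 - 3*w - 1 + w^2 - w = 4*d^2 + d + w^2 + w*(-5*d - 4) - 5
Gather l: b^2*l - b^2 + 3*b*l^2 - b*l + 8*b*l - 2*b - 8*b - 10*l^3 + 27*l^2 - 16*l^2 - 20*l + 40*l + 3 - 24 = -b^2 - 10*b - 10*l^3 + l^2*(3*b + 11) + l*(b^2 + 7*b + 20) - 21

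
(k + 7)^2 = k^2 + 14*k + 49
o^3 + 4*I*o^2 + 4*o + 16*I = (o - 2*I)*(o + 2*I)*(o + 4*I)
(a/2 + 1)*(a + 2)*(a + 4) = a^3/2 + 4*a^2 + 10*a + 8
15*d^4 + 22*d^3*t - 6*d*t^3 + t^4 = (-5*d + t)*(-3*d + t)*(d + t)^2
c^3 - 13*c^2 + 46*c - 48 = (c - 8)*(c - 3)*(c - 2)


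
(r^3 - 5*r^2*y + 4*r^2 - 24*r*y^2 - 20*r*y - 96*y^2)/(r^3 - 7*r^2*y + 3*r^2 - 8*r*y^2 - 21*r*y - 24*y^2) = (r^2 + 3*r*y + 4*r + 12*y)/(r^2 + r*y + 3*r + 3*y)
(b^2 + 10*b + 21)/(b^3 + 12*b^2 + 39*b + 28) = (b + 3)/(b^2 + 5*b + 4)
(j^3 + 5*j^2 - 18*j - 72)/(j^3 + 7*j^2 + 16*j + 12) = (j^2 + 2*j - 24)/(j^2 + 4*j + 4)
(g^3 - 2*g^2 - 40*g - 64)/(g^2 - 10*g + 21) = (g^3 - 2*g^2 - 40*g - 64)/(g^2 - 10*g + 21)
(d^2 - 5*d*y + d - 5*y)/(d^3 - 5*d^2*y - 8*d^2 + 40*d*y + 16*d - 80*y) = (d + 1)/(d^2 - 8*d + 16)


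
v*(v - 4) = v^2 - 4*v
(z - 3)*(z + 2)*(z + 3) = z^3 + 2*z^2 - 9*z - 18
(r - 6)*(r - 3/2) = r^2 - 15*r/2 + 9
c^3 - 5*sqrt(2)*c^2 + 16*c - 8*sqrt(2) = (c - 2*sqrt(2))^2*(c - sqrt(2))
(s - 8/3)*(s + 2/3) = s^2 - 2*s - 16/9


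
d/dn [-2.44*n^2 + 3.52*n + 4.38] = 3.52 - 4.88*n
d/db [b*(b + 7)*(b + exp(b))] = b*(b + 7)*(exp(b) + 1) + b*(b + exp(b)) + (b + 7)*(b + exp(b))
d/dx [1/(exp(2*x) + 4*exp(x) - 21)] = 2*(-exp(x) - 2)*exp(x)/(exp(2*x) + 4*exp(x) - 21)^2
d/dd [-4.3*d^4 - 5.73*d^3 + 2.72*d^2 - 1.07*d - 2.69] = -17.2*d^3 - 17.19*d^2 + 5.44*d - 1.07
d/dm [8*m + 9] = 8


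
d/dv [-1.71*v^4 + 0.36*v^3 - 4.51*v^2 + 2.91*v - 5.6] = -6.84*v^3 + 1.08*v^2 - 9.02*v + 2.91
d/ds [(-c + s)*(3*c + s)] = 2*c + 2*s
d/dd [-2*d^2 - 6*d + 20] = -4*d - 6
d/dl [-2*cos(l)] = 2*sin(l)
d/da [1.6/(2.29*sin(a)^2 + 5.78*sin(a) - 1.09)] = -(7.328*sin(a) + 9.248)*cos(a)/(2.29*sin(a)^2 + 5.78*sin(a) - 1.09)^2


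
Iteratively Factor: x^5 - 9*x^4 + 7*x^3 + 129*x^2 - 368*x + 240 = (x - 1)*(x^4 - 8*x^3 - x^2 + 128*x - 240) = (x - 5)*(x - 1)*(x^3 - 3*x^2 - 16*x + 48) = (x - 5)*(x - 3)*(x - 1)*(x^2 - 16) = (x - 5)*(x - 4)*(x - 3)*(x - 1)*(x + 4)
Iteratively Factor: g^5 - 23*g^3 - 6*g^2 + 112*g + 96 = (g + 1)*(g^4 - g^3 - 22*g^2 + 16*g + 96) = (g + 1)*(g + 2)*(g^3 - 3*g^2 - 16*g + 48) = (g + 1)*(g + 2)*(g + 4)*(g^2 - 7*g + 12) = (g - 4)*(g + 1)*(g + 2)*(g + 4)*(g - 3)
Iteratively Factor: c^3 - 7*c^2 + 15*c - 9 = (c - 1)*(c^2 - 6*c + 9) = (c - 3)*(c - 1)*(c - 3)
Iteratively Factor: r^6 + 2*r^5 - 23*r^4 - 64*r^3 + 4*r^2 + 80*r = (r - 1)*(r^5 + 3*r^4 - 20*r^3 - 84*r^2 - 80*r) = r*(r - 1)*(r^4 + 3*r^3 - 20*r^2 - 84*r - 80) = r*(r - 1)*(r + 2)*(r^3 + r^2 - 22*r - 40) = r*(r - 1)*(r + 2)^2*(r^2 - r - 20) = r*(r - 1)*(r + 2)^2*(r + 4)*(r - 5)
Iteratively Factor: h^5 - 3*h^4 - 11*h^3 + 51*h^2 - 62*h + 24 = (h - 1)*(h^4 - 2*h^3 - 13*h^2 + 38*h - 24) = (h - 1)^2*(h^3 - h^2 - 14*h + 24) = (h - 3)*(h - 1)^2*(h^2 + 2*h - 8) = (h - 3)*(h - 2)*(h - 1)^2*(h + 4)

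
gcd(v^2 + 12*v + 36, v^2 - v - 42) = v + 6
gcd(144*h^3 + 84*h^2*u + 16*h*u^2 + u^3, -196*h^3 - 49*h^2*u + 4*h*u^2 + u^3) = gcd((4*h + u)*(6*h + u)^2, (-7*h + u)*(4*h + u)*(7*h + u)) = 4*h + u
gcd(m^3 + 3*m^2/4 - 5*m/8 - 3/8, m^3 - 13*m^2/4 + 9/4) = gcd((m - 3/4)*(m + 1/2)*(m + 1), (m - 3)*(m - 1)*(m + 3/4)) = 1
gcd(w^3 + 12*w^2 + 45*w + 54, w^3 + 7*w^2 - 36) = w^2 + 9*w + 18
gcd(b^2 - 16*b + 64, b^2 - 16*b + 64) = b^2 - 16*b + 64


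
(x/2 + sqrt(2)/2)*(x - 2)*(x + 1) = x^3/2 - x^2/2 + sqrt(2)*x^2/2 - x - sqrt(2)*x/2 - sqrt(2)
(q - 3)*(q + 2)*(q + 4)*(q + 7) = q^4 + 10*q^3 + 11*q^2 - 94*q - 168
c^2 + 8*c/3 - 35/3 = (c - 7/3)*(c + 5)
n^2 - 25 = (n - 5)*(n + 5)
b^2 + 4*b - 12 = (b - 2)*(b + 6)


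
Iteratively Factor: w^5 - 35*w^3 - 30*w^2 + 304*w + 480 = (w - 4)*(w^4 + 4*w^3 - 19*w^2 - 106*w - 120) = (w - 4)*(w + 4)*(w^3 - 19*w - 30) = (w - 4)*(w + 3)*(w + 4)*(w^2 - 3*w - 10) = (w - 4)*(w + 2)*(w + 3)*(w + 4)*(w - 5)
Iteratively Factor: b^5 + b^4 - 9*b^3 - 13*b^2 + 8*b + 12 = (b - 3)*(b^4 + 4*b^3 + 3*b^2 - 4*b - 4) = (b - 3)*(b + 2)*(b^3 + 2*b^2 - b - 2) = (b - 3)*(b - 1)*(b + 2)*(b^2 + 3*b + 2) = (b - 3)*(b - 1)*(b + 2)^2*(b + 1)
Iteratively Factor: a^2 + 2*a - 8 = (a + 4)*(a - 2)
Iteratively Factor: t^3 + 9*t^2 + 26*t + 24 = (t + 2)*(t^2 + 7*t + 12) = (t + 2)*(t + 3)*(t + 4)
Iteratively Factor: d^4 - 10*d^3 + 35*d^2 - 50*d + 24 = (d - 3)*(d^3 - 7*d^2 + 14*d - 8) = (d - 3)*(d - 1)*(d^2 - 6*d + 8) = (d - 4)*(d - 3)*(d - 1)*(d - 2)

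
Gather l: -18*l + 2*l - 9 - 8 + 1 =-16*l - 16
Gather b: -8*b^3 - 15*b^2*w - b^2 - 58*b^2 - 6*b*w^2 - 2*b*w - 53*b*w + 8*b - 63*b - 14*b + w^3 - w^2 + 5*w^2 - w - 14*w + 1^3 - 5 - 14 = -8*b^3 + b^2*(-15*w - 59) + b*(-6*w^2 - 55*w - 69) + w^3 + 4*w^2 - 15*w - 18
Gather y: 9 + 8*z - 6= 8*z + 3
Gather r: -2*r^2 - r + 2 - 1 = -2*r^2 - r + 1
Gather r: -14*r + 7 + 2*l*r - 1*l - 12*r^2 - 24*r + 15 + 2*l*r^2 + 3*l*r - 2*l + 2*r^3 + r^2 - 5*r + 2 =-3*l + 2*r^3 + r^2*(2*l - 11) + r*(5*l - 43) + 24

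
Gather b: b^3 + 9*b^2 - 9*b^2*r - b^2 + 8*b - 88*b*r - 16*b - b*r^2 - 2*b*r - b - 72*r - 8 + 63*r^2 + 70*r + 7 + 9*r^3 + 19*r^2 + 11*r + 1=b^3 + b^2*(8 - 9*r) + b*(-r^2 - 90*r - 9) + 9*r^3 + 82*r^2 + 9*r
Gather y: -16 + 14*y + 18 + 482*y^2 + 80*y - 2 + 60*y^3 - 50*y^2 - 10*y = 60*y^3 + 432*y^2 + 84*y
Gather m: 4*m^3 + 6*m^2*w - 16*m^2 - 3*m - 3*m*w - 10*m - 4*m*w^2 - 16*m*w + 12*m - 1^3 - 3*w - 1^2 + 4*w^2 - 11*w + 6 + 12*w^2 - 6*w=4*m^3 + m^2*(6*w - 16) + m*(-4*w^2 - 19*w - 1) + 16*w^2 - 20*w + 4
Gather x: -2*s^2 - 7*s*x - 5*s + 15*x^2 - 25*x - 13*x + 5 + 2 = -2*s^2 - 5*s + 15*x^2 + x*(-7*s - 38) + 7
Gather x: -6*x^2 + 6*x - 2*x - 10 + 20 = -6*x^2 + 4*x + 10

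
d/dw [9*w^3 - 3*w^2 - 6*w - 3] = 27*w^2 - 6*w - 6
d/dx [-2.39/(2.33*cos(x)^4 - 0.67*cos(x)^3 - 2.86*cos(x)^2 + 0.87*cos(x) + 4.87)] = (-22.2748*cos(x)^3 + 4.8039*cos(x)^2 + 13.6708*cos(x) - 2.0793)*sin(x)/(2.33*cos(x)^4 - 0.67*cos(x)^3 - 2.86*cos(x)^2 + 0.87*cos(x) + 4.87)^2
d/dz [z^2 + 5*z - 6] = 2*z + 5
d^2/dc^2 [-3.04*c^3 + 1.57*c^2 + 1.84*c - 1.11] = 3.14 - 18.24*c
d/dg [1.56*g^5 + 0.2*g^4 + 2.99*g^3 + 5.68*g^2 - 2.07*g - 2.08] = 7.8*g^4 + 0.8*g^3 + 8.97*g^2 + 11.36*g - 2.07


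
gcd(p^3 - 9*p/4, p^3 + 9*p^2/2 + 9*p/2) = p^2 + 3*p/2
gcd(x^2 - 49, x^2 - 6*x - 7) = x - 7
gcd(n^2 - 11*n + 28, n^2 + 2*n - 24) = n - 4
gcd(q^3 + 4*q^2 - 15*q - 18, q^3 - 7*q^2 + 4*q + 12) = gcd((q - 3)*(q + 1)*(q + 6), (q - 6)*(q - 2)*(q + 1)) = q + 1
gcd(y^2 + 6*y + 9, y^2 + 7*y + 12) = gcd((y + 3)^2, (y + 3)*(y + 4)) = y + 3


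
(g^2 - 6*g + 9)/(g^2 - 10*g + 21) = (g - 3)/(g - 7)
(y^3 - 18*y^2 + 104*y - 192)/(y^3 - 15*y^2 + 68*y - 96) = (y - 6)/(y - 3)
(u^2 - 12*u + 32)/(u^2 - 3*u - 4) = (u - 8)/(u + 1)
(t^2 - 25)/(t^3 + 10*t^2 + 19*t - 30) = (t - 5)/(t^2 + 5*t - 6)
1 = 1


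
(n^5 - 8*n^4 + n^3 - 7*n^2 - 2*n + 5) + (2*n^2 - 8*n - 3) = n^5 - 8*n^4 + n^3 - 5*n^2 - 10*n + 2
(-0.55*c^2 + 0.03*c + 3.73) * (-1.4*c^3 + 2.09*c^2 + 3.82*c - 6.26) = 0.77*c^5 - 1.1915*c^4 - 7.2603*c^3 + 11.3533*c^2 + 14.0608*c - 23.3498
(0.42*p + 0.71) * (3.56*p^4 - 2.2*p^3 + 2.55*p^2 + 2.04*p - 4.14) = 1.4952*p^5 + 1.6036*p^4 - 0.491*p^3 + 2.6673*p^2 - 0.2904*p - 2.9394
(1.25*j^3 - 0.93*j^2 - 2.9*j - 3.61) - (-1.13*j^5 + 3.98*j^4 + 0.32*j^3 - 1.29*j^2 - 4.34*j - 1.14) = 1.13*j^5 - 3.98*j^4 + 0.93*j^3 + 0.36*j^2 + 1.44*j - 2.47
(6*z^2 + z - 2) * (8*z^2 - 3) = 48*z^4 + 8*z^3 - 34*z^2 - 3*z + 6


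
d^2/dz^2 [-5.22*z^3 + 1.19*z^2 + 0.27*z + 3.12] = 2.38 - 31.32*z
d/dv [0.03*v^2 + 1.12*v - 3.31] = 0.06*v + 1.12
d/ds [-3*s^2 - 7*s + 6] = -6*s - 7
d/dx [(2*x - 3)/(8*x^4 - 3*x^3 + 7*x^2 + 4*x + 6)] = (-48*x^4 + 108*x^3 - 41*x^2 + 42*x + 24)/(64*x^8 - 48*x^7 + 121*x^6 + 22*x^5 + 121*x^4 + 20*x^3 + 100*x^2 + 48*x + 36)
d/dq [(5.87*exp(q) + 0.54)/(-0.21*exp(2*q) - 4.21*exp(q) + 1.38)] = (1.2327*exp(2*q) + 0.226800000000001*exp(q) + 10.374)*exp(q)/(0.0441*exp(4*q) + 1.7682*exp(3*q) + 17.1445*exp(2*q) - 11.6196*exp(q) + 1.9044)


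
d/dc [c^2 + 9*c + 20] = 2*c + 9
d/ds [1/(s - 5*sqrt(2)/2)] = -4/(2*s - 5*sqrt(2))^2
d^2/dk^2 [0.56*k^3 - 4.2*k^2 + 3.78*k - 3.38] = 3.36*k - 8.4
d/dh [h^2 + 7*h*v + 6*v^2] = 2*h + 7*v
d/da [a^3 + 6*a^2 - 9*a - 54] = 3*a^2 + 12*a - 9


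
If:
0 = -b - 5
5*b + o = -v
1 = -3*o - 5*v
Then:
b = -5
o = 63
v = -38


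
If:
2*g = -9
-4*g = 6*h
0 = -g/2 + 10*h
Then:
No Solution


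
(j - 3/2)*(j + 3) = j^2 + 3*j/2 - 9/2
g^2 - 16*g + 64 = (g - 8)^2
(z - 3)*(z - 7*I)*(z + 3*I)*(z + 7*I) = z^4 - 3*z^3 + 3*I*z^3 + 49*z^2 - 9*I*z^2 - 147*z + 147*I*z - 441*I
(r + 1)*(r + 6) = r^2 + 7*r + 6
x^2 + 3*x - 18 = (x - 3)*(x + 6)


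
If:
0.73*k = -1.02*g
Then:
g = -0.715686274509804*k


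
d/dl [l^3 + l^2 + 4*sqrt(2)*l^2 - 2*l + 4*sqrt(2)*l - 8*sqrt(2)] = 3*l^2 + 2*l + 8*sqrt(2)*l - 2 + 4*sqrt(2)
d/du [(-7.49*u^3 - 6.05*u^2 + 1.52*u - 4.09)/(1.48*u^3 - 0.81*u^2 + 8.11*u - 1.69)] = (-7.105427357601e-15*u^5 + 15.0209*u^4 - 125.987*u^3 + 8.29960000000001*u^2 + 13.8232*u + 30.6011)/(2.1904*u^6 - 2.3976*u^5 + 24.6617*u^4 - 18.1406*u^3 + 68.5099*u^2 - 27.4118*u + 2.8561)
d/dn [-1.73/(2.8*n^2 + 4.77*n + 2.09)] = (9.688*n + 8.2521)/(2.8*n^2 + 4.77*n + 2.09)^2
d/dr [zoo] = 0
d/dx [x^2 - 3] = 2*x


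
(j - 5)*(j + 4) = j^2 - j - 20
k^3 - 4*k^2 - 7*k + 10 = (k - 5)*(k - 1)*(k + 2)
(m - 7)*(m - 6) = m^2 - 13*m + 42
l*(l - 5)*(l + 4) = l^3 - l^2 - 20*l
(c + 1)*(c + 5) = c^2 + 6*c + 5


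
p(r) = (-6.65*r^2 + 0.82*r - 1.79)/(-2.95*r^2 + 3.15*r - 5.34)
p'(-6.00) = -0.06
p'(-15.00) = -0.01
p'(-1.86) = -0.38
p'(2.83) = 0.06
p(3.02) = 2.64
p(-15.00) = 2.11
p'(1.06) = 1.58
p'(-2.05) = -0.34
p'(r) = (0.82 - 13.3*r)/(-2.95*r^2 + 3.15*r - 5.34) + (5.9*r - 3.15)*(-6.65*r^2 + 0.82*r - 1.79)/(-2.95*r^2 + 3.15*r - 5.34)^2 = (-18.5285*r^2 + 60.461*r + 1.2597)/(8.7025*r^4 - 18.585*r^3 + 41.4285*r^2 - 33.642*r + 28.5156)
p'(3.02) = 0.03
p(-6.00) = 1.89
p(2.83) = 2.63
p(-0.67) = 0.61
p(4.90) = 2.59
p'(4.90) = -0.04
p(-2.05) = 1.30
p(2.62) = 2.61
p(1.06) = 1.58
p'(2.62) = 0.11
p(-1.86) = 1.23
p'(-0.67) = -0.62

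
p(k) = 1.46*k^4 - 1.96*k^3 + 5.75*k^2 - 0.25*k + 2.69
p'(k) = 5.84*k^3 - 5.88*k^2 + 11.5*k - 0.25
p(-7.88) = 6950.08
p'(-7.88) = -3313.52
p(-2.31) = 99.68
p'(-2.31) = -130.18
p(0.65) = 4.68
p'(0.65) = 6.34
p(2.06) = 35.73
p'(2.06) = 49.54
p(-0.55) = 5.03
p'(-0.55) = -9.33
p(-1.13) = 15.52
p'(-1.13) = -29.18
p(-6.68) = 3752.26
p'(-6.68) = -2080.22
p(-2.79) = 179.18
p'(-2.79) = -204.94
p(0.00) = 2.69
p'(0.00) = -0.25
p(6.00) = 1676.99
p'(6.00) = 1118.51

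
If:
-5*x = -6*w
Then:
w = 5*x/6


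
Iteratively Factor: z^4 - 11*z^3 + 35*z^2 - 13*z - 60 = (z - 3)*(z^3 - 8*z^2 + 11*z + 20) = (z - 4)*(z - 3)*(z^2 - 4*z - 5) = (z - 5)*(z - 4)*(z - 3)*(z + 1)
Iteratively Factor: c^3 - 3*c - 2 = (c + 1)*(c^2 - c - 2) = (c - 2)*(c + 1)*(c + 1)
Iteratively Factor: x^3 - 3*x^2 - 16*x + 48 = (x - 4)*(x^2 + x - 12) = (x - 4)*(x - 3)*(x + 4)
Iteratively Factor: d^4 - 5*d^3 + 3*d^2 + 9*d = (d + 1)*(d^3 - 6*d^2 + 9*d) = (d - 3)*(d + 1)*(d^2 - 3*d) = d*(d - 3)*(d + 1)*(d - 3)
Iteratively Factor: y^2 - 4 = (y - 2)*(y + 2)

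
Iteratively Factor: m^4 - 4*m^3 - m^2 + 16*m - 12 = (m - 3)*(m^3 - m^2 - 4*m + 4) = (m - 3)*(m - 1)*(m^2 - 4) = (m - 3)*(m - 2)*(m - 1)*(m + 2)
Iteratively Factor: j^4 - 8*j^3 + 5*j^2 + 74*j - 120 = (j + 3)*(j^3 - 11*j^2 + 38*j - 40) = (j - 5)*(j + 3)*(j^2 - 6*j + 8) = (j - 5)*(j - 4)*(j + 3)*(j - 2)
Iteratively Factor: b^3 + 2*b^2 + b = (b + 1)*(b^2 + b) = b*(b + 1)*(b + 1)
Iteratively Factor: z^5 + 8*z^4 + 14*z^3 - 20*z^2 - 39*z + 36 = (z + 4)*(z^4 + 4*z^3 - 2*z^2 - 12*z + 9) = (z + 3)*(z + 4)*(z^3 + z^2 - 5*z + 3) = (z - 1)*(z + 3)*(z + 4)*(z^2 + 2*z - 3) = (z - 1)*(z + 3)^2*(z + 4)*(z - 1)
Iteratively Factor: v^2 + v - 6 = (v + 3)*(v - 2)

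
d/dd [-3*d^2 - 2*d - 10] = -6*d - 2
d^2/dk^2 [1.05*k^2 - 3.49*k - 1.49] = 2.10000000000000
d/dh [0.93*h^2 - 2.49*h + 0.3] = 1.86*h - 2.49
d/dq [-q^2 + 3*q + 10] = 3 - 2*q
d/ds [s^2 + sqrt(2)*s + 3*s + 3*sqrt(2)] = 2*s + sqrt(2) + 3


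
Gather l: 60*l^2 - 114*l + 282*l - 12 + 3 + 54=60*l^2 + 168*l + 45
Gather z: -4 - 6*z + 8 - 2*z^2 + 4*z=-2*z^2 - 2*z + 4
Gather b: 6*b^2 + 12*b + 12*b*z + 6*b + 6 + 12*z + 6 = 6*b^2 + b*(12*z + 18) + 12*z + 12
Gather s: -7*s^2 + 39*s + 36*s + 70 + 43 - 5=-7*s^2 + 75*s + 108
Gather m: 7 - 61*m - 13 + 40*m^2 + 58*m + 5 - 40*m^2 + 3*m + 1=0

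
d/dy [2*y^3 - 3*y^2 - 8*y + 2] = 6*y^2 - 6*y - 8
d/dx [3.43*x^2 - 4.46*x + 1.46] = 6.86*x - 4.46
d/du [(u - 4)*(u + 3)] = 2*u - 1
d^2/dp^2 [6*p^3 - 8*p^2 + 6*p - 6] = 36*p - 16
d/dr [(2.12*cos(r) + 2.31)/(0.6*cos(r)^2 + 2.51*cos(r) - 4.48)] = (1.272*cos(r)^2 + 2.772*cos(r) + 15.2957)*sin(r)/(0.36*cos(r)^4 + 3.012*cos(r)^3 + 0.924099999999998*cos(r)^2 - 22.4896*cos(r) + 20.0704)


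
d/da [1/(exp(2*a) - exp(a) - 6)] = (1 - 2*exp(a))*exp(a)/(-exp(2*a) + exp(a) + 6)^2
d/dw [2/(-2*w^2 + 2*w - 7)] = 4*(2*w - 1)/(2*w^2 - 2*w + 7)^2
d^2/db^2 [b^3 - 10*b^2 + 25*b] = 6*b - 20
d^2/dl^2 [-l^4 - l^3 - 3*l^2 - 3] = -12*l^2 - 6*l - 6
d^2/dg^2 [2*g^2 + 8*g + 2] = 4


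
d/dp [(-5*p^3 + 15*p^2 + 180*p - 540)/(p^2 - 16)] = 5*(-p^4 + 12*p^2 + 120*p - 576)/(p^4 - 32*p^2 + 256)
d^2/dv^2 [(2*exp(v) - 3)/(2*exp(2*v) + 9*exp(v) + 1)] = (8*exp(4*v) - 84*exp(3*v) - 186*exp(2*v) - 237*exp(v) + 29)*exp(v)/(8*exp(6*v) + 108*exp(5*v) + 498*exp(4*v) + 837*exp(3*v) + 249*exp(2*v) + 27*exp(v) + 1)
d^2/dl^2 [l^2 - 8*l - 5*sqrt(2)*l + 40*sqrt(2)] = 2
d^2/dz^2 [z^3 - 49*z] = 6*z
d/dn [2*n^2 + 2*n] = 4*n + 2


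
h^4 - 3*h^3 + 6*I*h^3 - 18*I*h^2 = h^2*(h - 3)*(h + 6*I)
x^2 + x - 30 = (x - 5)*(x + 6)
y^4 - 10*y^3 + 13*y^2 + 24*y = y*(y - 8)*(y - 3)*(y + 1)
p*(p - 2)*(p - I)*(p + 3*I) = p^4 - 2*p^3 + 2*I*p^3 + 3*p^2 - 4*I*p^2 - 6*p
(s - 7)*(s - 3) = s^2 - 10*s + 21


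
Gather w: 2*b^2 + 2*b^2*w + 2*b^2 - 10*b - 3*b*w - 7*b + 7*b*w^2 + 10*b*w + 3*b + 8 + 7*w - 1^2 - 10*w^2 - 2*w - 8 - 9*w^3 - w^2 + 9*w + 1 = 4*b^2 - 14*b - 9*w^3 + w^2*(7*b - 11) + w*(2*b^2 + 7*b + 14)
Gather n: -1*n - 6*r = -n - 6*r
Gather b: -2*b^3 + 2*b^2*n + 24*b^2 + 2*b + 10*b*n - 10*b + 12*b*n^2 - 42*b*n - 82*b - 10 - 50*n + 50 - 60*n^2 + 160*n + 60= -2*b^3 + b^2*(2*n + 24) + b*(12*n^2 - 32*n - 90) - 60*n^2 + 110*n + 100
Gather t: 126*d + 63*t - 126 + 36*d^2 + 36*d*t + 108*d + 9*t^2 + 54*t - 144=36*d^2 + 234*d + 9*t^2 + t*(36*d + 117) - 270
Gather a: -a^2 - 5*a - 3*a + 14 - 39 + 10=-a^2 - 8*a - 15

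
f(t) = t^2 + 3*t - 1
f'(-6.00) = -9.00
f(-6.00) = 17.00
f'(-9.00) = -15.00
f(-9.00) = 53.00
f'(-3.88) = -4.76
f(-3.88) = 2.41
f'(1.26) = 5.52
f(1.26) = 4.37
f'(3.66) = 10.32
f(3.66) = 23.38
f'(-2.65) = -2.30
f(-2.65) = -1.93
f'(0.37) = 3.74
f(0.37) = 0.25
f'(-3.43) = -3.86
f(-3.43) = 0.47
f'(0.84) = 4.68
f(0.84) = 2.23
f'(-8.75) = -14.50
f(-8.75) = 49.31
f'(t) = 2*t + 3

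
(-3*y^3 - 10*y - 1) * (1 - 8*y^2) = 24*y^5 + 77*y^3 + 8*y^2 - 10*y - 1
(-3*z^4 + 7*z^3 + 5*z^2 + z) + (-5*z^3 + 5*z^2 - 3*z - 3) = -3*z^4 + 2*z^3 + 10*z^2 - 2*z - 3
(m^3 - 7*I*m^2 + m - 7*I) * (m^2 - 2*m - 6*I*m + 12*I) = m^5 - 2*m^4 - 13*I*m^4 - 41*m^3 + 26*I*m^3 + 82*m^2 - 13*I*m^2 - 42*m + 26*I*m + 84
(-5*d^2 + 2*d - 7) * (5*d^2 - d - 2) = -25*d^4 + 15*d^3 - 27*d^2 + 3*d + 14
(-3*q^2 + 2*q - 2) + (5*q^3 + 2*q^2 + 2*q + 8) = 5*q^3 - q^2 + 4*q + 6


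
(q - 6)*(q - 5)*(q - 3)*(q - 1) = q^4 - 15*q^3 + 77*q^2 - 153*q + 90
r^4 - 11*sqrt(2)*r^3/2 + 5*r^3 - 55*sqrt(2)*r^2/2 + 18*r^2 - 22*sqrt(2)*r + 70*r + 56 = (r + 1)*(r + 4)*(r - 7*sqrt(2)/2)*(r - 2*sqrt(2))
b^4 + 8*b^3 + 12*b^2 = b^2*(b + 2)*(b + 6)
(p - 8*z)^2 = p^2 - 16*p*z + 64*z^2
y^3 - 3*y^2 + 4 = (y - 2)^2*(y + 1)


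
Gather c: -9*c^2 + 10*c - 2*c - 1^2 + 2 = -9*c^2 + 8*c + 1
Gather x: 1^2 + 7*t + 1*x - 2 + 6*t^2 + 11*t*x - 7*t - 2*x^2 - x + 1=6*t^2 + 11*t*x - 2*x^2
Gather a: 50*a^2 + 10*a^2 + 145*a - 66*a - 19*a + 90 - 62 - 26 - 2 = 60*a^2 + 60*a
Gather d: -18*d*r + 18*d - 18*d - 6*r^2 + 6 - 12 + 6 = -18*d*r - 6*r^2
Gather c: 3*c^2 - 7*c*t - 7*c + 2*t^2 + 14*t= 3*c^2 + c*(-7*t - 7) + 2*t^2 + 14*t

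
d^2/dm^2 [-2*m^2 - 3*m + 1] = -4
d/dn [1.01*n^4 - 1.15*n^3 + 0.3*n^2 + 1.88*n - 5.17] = 4.04*n^3 - 3.45*n^2 + 0.6*n + 1.88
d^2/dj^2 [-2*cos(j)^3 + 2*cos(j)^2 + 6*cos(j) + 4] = -18*sin(j)^2*cos(j) + 8*sin(j)^2 - 4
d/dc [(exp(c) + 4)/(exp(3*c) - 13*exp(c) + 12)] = 2*(2 - exp(c))*exp(c)/(exp(4*c) - 8*exp(3*c) + 22*exp(2*c) - 24*exp(c) + 9)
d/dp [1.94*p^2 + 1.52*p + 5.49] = 3.88*p + 1.52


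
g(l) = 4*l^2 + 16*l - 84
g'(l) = 8*l + 16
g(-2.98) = -96.16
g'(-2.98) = -7.84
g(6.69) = 202.06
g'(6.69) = 69.52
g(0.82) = -68.19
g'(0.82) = 22.56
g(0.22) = -80.29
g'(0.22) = 17.76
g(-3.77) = -87.47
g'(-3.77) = -14.16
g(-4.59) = -73.17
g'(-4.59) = -20.72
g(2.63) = -14.25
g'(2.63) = 37.04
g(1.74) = -44.05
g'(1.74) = 29.92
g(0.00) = -84.00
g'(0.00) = 16.00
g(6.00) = 156.00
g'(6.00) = 64.00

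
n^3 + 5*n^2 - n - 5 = (n - 1)*(n + 1)*(n + 5)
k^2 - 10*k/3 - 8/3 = (k - 4)*(k + 2/3)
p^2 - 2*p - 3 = (p - 3)*(p + 1)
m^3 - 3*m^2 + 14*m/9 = m*(m - 7/3)*(m - 2/3)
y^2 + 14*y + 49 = (y + 7)^2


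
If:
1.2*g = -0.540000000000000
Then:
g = -0.45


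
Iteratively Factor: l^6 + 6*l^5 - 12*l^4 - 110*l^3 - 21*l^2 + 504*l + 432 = (l - 3)*(l^5 + 9*l^4 + 15*l^3 - 65*l^2 - 216*l - 144) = (l - 3)*(l + 1)*(l^4 + 8*l^3 + 7*l^2 - 72*l - 144) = (l - 3)^2*(l + 1)*(l^3 + 11*l^2 + 40*l + 48) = (l - 3)^2*(l + 1)*(l + 4)*(l^2 + 7*l + 12) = (l - 3)^2*(l + 1)*(l + 4)^2*(l + 3)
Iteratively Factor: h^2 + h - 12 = (h - 3)*(h + 4)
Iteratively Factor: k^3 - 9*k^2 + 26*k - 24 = (k - 2)*(k^2 - 7*k + 12) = (k - 4)*(k - 2)*(k - 3)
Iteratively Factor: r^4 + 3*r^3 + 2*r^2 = (r)*(r^3 + 3*r^2 + 2*r) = r*(r + 2)*(r^2 + r) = r^2*(r + 2)*(r + 1)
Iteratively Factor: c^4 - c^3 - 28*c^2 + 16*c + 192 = (c - 4)*(c^3 + 3*c^2 - 16*c - 48) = (c - 4)^2*(c^2 + 7*c + 12) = (c - 4)^2*(c + 4)*(c + 3)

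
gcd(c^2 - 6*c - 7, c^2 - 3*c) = 1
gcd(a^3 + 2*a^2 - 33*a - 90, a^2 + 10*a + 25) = a + 5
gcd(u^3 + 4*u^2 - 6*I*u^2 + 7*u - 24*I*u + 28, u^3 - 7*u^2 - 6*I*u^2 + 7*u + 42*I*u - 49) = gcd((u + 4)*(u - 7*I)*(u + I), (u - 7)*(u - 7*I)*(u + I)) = u^2 - 6*I*u + 7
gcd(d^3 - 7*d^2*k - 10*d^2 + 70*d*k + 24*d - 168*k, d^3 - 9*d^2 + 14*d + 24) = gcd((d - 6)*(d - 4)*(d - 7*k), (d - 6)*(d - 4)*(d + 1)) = d^2 - 10*d + 24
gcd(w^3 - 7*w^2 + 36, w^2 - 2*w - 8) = w + 2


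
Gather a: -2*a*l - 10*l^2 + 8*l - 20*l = -2*a*l - 10*l^2 - 12*l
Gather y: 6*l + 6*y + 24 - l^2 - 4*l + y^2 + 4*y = -l^2 + 2*l + y^2 + 10*y + 24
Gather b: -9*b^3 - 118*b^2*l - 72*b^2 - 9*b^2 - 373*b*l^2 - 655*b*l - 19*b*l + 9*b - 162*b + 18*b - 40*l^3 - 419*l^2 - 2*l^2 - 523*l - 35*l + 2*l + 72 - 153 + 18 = -9*b^3 + b^2*(-118*l - 81) + b*(-373*l^2 - 674*l - 135) - 40*l^3 - 421*l^2 - 556*l - 63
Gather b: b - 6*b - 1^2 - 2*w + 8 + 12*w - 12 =-5*b + 10*w - 5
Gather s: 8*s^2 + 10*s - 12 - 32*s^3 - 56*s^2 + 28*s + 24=-32*s^3 - 48*s^2 + 38*s + 12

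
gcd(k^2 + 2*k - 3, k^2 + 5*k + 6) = k + 3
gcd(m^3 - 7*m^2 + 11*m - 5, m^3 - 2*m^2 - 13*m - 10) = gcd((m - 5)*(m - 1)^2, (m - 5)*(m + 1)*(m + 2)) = m - 5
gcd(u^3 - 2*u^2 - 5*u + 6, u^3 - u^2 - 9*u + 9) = u^2 - 4*u + 3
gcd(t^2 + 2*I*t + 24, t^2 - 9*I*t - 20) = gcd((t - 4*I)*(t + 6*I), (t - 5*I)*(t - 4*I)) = t - 4*I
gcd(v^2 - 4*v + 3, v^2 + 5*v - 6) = v - 1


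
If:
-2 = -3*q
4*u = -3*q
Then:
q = 2/3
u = -1/2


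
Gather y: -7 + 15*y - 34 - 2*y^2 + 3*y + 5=-2*y^2 + 18*y - 36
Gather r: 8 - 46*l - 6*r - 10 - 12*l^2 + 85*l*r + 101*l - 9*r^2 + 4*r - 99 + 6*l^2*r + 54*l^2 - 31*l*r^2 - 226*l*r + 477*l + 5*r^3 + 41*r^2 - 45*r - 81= 42*l^2 + 532*l + 5*r^3 + r^2*(32 - 31*l) + r*(6*l^2 - 141*l - 47) - 182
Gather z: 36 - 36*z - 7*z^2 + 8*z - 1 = -7*z^2 - 28*z + 35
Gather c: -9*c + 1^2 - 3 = -9*c - 2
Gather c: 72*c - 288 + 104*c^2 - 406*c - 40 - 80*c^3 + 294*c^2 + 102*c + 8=-80*c^3 + 398*c^2 - 232*c - 320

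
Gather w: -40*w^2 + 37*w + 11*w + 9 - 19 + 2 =-40*w^2 + 48*w - 8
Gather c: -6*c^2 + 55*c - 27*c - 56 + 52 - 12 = -6*c^2 + 28*c - 16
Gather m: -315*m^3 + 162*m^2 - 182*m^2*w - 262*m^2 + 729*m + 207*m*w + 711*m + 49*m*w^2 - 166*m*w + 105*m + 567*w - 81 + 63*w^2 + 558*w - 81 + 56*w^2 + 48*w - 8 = -315*m^3 + m^2*(-182*w - 100) + m*(49*w^2 + 41*w + 1545) + 119*w^2 + 1173*w - 170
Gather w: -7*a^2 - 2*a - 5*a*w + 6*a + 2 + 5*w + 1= -7*a^2 + 4*a + w*(5 - 5*a) + 3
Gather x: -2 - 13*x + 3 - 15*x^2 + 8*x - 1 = -15*x^2 - 5*x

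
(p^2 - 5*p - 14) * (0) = 0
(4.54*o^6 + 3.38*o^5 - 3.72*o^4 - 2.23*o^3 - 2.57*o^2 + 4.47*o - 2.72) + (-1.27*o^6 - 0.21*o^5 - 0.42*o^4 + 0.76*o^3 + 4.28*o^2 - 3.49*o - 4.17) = 3.27*o^6 + 3.17*o^5 - 4.14*o^4 - 1.47*o^3 + 1.71*o^2 + 0.98*o - 6.89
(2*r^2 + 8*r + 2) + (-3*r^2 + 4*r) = -r^2 + 12*r + 2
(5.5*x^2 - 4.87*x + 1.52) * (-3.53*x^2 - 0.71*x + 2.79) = -19.415*x^4 + 13.2861*x^3 + 13.4371*x^2 - 14.6665*x + 4.2408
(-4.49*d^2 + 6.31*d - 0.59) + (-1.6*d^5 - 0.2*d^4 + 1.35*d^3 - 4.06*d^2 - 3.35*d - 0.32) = -1.6*d^5 - 0.2*d^4 + 1.35*d^3 - 8.55*d^2 + 2.96*d - 0.91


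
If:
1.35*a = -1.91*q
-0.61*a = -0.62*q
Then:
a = 0.00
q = 0.00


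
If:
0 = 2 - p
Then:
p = 2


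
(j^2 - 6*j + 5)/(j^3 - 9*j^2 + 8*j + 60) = (j - 1)/(j^2 - 4*j - 12)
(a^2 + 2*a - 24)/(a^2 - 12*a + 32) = (a + 6)/(a - 8)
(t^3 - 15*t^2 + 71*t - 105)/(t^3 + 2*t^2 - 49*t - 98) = (t^2 - 8*t + 15)/(t^2 + 9*t + 14)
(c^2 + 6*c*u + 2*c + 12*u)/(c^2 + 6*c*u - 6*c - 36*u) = (c + 2)/(c - 6)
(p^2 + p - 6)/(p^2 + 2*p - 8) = (p + 3)/(p + 4)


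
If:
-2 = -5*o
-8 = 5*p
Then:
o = 2/5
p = -8/5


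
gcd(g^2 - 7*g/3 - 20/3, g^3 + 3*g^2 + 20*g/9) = g + 5/3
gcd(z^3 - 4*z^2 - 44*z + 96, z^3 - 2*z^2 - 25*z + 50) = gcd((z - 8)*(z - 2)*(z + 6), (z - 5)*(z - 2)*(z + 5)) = z - 2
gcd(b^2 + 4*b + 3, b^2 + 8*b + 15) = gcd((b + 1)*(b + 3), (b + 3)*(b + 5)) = b + 3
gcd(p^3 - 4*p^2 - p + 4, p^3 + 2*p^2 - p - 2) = p^2 - 1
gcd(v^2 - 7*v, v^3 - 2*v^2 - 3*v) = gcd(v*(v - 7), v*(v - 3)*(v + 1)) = v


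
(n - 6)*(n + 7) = n^2 + n - 42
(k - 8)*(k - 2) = k^2 - 10*k + 16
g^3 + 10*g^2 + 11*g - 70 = (g - 2)*(g + 5)*(g + 7)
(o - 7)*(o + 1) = o^2 - 6*o - 7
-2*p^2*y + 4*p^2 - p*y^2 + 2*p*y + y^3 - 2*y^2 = (-2*p + y)*(p + y)*(y - 2)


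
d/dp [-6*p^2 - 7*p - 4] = -12*p - 7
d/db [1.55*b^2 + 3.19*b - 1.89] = 3.1*b + 3.19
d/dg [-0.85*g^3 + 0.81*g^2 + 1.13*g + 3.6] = -2.55*g^2 + 1.62*g + 1.13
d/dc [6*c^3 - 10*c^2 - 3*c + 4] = 18*c^2 - 20*c - 3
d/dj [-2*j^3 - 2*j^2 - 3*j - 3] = -6*j^2 - 4*j - 3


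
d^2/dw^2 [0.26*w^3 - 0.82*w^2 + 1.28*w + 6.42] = 1.56*w - 1.64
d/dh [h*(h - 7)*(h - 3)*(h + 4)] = 4*h^3 - 18*h^2 - 38*h + 84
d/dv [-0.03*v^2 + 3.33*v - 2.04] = 3.33 - 0.06*v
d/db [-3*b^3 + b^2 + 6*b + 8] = -9*b^2 + 2*b + 6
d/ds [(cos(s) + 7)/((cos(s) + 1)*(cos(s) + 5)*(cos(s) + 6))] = (339*cos(s) + 33*cos(2*s) + cos(3*s) + 547)*sin(s)/(2*(cos(s) + 1)^2*(cos(s) + 5)^2*(cos(s) + 6)^2)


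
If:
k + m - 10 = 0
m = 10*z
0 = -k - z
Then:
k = -10/9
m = 100/9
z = 10/9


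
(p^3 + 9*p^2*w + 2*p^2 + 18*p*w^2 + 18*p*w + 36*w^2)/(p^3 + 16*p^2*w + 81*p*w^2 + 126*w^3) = (p + 2)/(p + 7*w)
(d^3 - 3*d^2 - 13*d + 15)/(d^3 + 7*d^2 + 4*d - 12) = (d^2 - 2*d - 15)/(d^2 + 8*d + 12)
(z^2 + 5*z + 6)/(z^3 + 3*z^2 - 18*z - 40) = (z + 3)/(z^2 + z - 20)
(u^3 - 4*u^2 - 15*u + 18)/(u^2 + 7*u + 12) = (u^2 - 7*u + 6)/(u + 4)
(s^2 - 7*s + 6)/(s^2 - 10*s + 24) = (s - 1)/(s - 4)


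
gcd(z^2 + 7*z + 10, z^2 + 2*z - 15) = z + 5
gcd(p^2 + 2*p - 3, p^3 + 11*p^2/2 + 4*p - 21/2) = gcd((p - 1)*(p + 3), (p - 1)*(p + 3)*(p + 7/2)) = p^2 + 2*p - 3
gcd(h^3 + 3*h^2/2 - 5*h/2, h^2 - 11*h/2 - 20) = h + 5/2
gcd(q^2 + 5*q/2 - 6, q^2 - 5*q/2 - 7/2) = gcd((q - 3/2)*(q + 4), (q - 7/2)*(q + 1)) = 1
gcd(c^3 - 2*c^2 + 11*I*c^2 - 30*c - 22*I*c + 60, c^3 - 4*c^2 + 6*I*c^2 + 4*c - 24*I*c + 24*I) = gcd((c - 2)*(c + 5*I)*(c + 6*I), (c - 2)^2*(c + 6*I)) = c^2 + c*(-2 + 6*I) - 12*I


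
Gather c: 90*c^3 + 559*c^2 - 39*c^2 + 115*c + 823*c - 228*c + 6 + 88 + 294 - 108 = 90*c^3 + 520*c^2 + 710*c + 280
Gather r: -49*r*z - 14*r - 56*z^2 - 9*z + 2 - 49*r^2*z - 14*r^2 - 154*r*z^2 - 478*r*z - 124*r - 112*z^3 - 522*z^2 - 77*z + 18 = r^2*(-49*z - 14) + r*(-154*z^2 - 527*z - 138) - 112*z^3 - 578*z^2 - 86*z + 20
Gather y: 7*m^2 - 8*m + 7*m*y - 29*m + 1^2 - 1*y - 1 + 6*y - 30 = 7*m^2 - 37*m + y*(7*m + 5) - 30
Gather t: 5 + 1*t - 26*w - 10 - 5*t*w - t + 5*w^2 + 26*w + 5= -5*t*w + 5*w^2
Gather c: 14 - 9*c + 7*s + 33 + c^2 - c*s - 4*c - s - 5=c^2 + c*(-s - 13) + 6*s + 42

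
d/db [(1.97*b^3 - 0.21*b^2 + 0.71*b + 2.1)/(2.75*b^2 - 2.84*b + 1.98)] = (5.4175*b^4 - 11.1896*b^3 + 10.3457*b^2 - 12.3816*b + 7.3698)/(7.5625*b^4 - 15.62*b^3 + 18.9556*b^2 - 11.2464*b + 3.9204)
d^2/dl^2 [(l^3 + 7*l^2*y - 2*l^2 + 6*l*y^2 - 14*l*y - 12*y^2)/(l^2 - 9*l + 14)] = 2*(6*y^2 + 49*y + 49)/(l^3 - 21*l^2 + 147*l - 343)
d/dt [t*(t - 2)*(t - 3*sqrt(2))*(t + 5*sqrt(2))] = 4*t^3 - 6*t^2 + 6*sqrt(2)*t^2 - 60*t - 8*sqrt(2)*t + 60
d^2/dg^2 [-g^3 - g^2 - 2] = -6*g - 2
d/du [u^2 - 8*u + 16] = 2*u - 8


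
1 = 1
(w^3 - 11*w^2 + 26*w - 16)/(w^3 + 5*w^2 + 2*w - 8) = (w^2 - 10*w + 16)/(w^2 + 6*w + 8)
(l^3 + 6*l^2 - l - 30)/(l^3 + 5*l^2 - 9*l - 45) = (l - 2)/(l - 3)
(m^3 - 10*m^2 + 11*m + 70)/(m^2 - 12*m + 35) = m + 2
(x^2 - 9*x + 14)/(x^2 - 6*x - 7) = (x - 2)/(x + 1)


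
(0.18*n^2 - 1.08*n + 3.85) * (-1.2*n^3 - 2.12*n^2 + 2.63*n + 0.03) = -0.216*n^5 + 0.9144*n^4 - 1.857*n^3 - 10.997*n^2 + 10.0931*n + 0.1155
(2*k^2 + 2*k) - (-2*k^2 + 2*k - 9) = 4*k^2 + 9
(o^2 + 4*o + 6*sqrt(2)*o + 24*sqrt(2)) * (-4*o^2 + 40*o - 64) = -4*o^4 - 24*sqrt(2)*o^3 + 24*o^3 + 96*o^2 + 144*sqrt(2)*o^2 - 256*o + 576*sqrt(2)*o - 1536*sqrt(2)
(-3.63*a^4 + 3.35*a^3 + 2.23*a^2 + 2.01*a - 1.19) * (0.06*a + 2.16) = -0.2178*a^5 - 7.6398*a^4 + 7.3698*a^3 + 4.9374*a^2 + 4.2702*a - 2.5704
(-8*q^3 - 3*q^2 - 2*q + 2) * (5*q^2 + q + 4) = -40*q^5 - 23*q^4 - 45*q^3 - 4*q^2 - 6*q + 8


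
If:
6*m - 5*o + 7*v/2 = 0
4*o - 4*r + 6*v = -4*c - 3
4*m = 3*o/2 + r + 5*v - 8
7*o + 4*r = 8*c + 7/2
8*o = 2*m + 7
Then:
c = 5215/1517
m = 1617/3034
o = 3059/3034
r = 36323/6068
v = 799/1517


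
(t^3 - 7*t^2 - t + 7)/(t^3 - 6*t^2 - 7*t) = (t - 1)/t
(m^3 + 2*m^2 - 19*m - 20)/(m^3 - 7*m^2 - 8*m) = (m^2 + m - 20)/(m*(m - 8))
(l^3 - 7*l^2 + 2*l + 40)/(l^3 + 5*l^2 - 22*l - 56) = (l - 5)/(l + 7)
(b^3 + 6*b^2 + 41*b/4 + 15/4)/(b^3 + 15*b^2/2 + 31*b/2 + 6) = (b + 5/2)/(b + 4)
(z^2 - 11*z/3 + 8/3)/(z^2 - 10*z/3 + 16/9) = 3*(z - 1)/(3*z - 2)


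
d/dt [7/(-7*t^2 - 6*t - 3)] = 14*(7*t + 3)/(7*t^2 + 6*t + 3)^2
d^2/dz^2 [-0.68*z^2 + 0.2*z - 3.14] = -1.36000000000000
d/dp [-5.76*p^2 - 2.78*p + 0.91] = -11.52*p - 2.78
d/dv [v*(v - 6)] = 2*v - 6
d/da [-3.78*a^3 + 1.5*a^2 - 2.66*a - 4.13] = -11.34*a^2 + 3.0*a - 2.66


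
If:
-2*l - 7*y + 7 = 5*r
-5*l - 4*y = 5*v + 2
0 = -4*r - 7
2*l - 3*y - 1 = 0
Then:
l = 217/80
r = -7/4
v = -1717/400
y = 59/40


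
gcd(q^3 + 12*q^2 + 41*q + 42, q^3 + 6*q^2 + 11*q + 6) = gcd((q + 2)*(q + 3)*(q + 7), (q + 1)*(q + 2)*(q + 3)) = q^2 + 5*q + 6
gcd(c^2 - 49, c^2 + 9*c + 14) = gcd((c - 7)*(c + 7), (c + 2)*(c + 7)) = c + 7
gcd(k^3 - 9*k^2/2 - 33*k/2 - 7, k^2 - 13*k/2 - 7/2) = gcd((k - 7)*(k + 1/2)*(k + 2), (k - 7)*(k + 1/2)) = k^2 - 13*k/2 - 7/2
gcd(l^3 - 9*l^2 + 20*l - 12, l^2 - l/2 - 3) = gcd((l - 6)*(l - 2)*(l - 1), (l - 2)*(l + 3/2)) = l - 2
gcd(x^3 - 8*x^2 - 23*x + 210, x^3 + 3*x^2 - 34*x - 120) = x^2 - x - 30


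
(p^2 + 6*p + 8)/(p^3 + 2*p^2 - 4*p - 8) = (p + 4)/(p^2 - 4)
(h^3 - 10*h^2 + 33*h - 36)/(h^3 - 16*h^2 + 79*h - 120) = (h^2 - 7*h + 12)/(h^2 - 13*h + 40)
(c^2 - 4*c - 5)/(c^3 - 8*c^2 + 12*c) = (c^2 - 4*c - 5)/(c*(c^2 - 8*c + 12))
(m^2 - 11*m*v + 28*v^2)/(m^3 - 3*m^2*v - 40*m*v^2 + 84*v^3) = (-m + 4*v)/(-m^2 - 4*m*v + 12*v^2)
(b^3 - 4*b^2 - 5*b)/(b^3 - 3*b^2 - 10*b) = (b + 1)/(b + 2)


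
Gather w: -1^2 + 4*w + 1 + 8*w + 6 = 12*w + 6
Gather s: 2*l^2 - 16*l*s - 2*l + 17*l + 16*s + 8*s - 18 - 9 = 2*l^2 + 15*l + s*(24 - 16*l) - 27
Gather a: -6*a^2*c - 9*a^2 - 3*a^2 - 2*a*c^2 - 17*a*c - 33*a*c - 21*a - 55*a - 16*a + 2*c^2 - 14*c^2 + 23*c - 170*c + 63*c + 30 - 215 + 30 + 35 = a^2*(-6*c - 12) + a*(-2*c^2 - 50*c - 92) - 12*c^2 - 84*c - 120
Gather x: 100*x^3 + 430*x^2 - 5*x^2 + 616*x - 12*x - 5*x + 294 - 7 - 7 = 100*x^3 + 425*x^2 + 599*x + 280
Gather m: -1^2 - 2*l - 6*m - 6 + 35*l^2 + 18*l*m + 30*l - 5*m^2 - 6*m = 35*l^2 + 28*l - 5*m^2 + m*(18*l - 12) - 7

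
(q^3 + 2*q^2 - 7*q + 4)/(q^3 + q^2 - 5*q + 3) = (q + 4)/(q + 3)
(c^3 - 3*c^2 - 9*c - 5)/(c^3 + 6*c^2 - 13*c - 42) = (c^3 - 3*c^2 - 9*c - 5)/(c^3 + 6*c^2 - 13*c - 42)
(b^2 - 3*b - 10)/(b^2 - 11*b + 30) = (b + 2)/(b - 6)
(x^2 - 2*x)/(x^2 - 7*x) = (x - 2)/(x - 7)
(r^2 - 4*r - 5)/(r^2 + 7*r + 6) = (r - 5)/(r + 6)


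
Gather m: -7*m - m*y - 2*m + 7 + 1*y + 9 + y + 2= m*(-y - 9) + 2*y + 18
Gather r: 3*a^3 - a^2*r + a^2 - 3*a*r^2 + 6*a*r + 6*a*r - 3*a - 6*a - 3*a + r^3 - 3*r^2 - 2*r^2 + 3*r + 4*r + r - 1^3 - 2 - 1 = 3*a^3 + a^2 - 12*a + r^3 + r^2*(-3*a - 5) + r*(-a^2 + 12*a + 8) - 4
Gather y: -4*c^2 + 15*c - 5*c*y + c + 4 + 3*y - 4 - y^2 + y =-4*c^2 + 16*c - y^2 + y*(4 - 5*c)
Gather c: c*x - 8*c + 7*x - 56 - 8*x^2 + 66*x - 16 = c*(x - 8) - 8*x^2 + 73*x - 72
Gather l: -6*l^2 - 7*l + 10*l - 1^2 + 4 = -6*l^2 + 3*l + 3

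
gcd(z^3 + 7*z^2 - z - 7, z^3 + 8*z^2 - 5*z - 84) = z + 7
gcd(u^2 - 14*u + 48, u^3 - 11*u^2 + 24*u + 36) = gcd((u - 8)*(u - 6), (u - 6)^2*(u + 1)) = u - 6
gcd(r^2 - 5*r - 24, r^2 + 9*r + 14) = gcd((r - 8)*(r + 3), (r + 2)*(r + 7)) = 1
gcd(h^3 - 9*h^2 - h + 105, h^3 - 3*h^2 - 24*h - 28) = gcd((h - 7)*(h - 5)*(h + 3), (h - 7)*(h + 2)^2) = h - 7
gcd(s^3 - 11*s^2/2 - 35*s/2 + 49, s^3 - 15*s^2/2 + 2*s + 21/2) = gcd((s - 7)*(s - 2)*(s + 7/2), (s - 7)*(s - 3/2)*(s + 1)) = s - 7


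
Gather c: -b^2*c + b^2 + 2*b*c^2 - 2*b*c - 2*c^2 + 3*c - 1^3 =b^2 + c^2*(2*b - 2) + c*(-b^2 - 2*b + 3) - 1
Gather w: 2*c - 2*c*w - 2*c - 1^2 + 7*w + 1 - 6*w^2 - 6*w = -6*w^2 + w*(1 - 2*c)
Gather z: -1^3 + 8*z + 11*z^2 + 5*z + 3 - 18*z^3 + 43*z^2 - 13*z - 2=-18*z^3 + 54*z^2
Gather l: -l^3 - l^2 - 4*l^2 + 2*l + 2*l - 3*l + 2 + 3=-l^3 - 5*l^2 + l + 5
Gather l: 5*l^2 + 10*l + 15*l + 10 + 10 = 5*l^2 + 25*l + 20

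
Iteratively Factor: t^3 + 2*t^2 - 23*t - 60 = (t + 4)*(t^2 - 2*t - 15) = (t - 5)*(t + 4)*(t + 3)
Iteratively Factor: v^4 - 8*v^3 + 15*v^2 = (v)*(v^3 - 8*v^2 + 15*v) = v^2*(v^2 - 8*v + 15) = v^2*(v - 5)*(v - 3)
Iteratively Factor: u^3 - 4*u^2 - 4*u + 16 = (u - 2)*(u^2 - 2*u - 8) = (u - 4)*(u - 2)*(u + 2)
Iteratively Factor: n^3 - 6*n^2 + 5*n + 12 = (n - 4)*(n^2 - 2*n - 3) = (n - 4)*(n + 1)*(n - 3)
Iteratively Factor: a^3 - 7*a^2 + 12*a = (a)*(a^2 - 7*a + 12) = a*(a - 4)*(a - 3)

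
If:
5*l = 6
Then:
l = 6/5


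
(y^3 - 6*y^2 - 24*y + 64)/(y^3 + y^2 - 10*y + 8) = (y - 8)/(y - 1)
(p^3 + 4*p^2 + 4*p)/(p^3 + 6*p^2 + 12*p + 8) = p/(p + 2)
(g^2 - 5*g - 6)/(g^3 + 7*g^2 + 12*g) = (g^2 - 5*g - 6)/(g*(g^2 + 7*g + 12))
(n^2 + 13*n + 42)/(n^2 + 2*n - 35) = (n + 6)/(n - 5)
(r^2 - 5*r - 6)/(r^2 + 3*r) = (r^2 - 5*r - 6)/(r*(r + 3))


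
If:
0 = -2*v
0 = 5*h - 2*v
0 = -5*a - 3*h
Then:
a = 0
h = 0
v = 0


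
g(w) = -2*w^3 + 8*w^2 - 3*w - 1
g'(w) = -6*w^2 + 16*w - 3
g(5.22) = -83.15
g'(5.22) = -82.97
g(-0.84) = 8.35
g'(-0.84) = -20.67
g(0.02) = -1.06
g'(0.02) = -2.68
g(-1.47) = 27.05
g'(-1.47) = -39.49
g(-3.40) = 180.29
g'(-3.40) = -126.76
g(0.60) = -0.35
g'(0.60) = 4.44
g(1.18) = 3.31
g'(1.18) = 7.53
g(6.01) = -164.23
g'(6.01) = -123.56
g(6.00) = -163.00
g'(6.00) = -123.00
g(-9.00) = 2132.00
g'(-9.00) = -633.00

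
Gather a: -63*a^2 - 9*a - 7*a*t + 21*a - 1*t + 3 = -63*a^2 + a*(12 - 7*t) - t + 3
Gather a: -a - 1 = -a - 1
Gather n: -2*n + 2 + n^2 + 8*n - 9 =n^2 + 6*n - 7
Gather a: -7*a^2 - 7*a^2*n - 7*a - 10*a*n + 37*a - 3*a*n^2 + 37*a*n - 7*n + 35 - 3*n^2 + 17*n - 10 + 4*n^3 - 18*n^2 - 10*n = a^2*(-7*n - 7) + a*(-3*n^2 + 27*n + 30) + 4*n^3 - 21*n^2 + 25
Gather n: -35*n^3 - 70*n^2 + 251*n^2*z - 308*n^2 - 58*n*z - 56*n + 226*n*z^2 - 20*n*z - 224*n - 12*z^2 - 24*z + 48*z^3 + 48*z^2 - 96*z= -35*n^3 + n^2*(251*z - 378) + n*(226*z^2 - 78*z - 280) + 48*z^3 + 36*z^2 - 120*z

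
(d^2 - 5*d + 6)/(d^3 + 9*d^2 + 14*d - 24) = (d^2 - 5*d + 6)/(d^3 + 9*d^2 + 14*d - 24)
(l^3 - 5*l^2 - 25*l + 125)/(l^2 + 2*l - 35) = (l^2 - 25)/(l + 7)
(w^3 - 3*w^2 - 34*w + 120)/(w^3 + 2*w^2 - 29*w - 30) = (w - 4)/(w + 1)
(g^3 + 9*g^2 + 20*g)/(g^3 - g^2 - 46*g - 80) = g*(g + 4)/(g^2 - 6*g - 16)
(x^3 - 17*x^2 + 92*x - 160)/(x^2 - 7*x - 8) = (x^2 - 9*x + 20)/(x + 1)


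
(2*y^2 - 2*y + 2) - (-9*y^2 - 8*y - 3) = 11*y^2 + 6*y + 5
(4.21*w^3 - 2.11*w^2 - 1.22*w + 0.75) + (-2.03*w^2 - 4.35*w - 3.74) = 4.21*w^3 - 4.14*w^2 - 5.57*w - 2.99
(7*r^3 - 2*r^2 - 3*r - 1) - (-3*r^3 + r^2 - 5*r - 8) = 10*r^3 - 3*r^2 + 2*r + 7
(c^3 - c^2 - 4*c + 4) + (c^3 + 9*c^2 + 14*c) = 2*c^3 + 8*c^2 + 10*c + 4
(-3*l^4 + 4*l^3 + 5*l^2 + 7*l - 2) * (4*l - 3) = -12*l^5 + 25*l^4 + 8*l^3 + 13*l^2 - 29*l + 6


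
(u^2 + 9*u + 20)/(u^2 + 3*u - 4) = (u + 5)/(u - 1)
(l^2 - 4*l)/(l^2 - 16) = l/(l + 4)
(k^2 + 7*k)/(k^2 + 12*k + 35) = k/(k + 5)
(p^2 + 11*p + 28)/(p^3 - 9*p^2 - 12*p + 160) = (p + 7)/(p^2 - 13*p + 40)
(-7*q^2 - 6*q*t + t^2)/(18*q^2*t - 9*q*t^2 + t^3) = (-7*q^2 - 6*q*t + t^2)/(t*(18*q^2 - 9*q*t + t^2))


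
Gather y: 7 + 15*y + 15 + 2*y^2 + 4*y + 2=2*y^2 + 19*y + 24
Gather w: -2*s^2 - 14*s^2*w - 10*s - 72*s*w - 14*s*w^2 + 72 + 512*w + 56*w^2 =-2*s^2 - 10*s + w^2*(56 - 14*s) + w*(-14*s^2 - 72*s + 512) + 72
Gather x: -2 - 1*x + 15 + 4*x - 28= 3*x - 15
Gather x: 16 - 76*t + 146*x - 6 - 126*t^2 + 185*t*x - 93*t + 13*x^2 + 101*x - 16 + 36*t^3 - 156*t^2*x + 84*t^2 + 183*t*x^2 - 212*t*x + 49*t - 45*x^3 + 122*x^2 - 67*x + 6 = 36*t^3 - 42*t^2 - 120*t - 45*x^3 + x^2*(183*t + 135) + x*(-156*t^2 - 27*t + 180)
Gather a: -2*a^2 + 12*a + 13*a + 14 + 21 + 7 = -2*a^2 + 25*a + 42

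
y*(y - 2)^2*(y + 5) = y^4 + y^3 - 16*y^2 + 20*y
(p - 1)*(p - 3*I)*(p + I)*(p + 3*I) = p^4 - p^3 + I*p^3 + 9*p^2 - I*p^2 - 9*p + 9*I*p - 9*I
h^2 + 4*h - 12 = (h - 2)*(h + 6)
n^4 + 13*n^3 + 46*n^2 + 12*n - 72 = (n - 1)*(n + 2)*(n + 6)^2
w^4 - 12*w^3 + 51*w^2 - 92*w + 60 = (w - 5)*(w - 3)*(w - 2)^2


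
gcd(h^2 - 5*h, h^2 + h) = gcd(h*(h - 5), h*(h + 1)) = h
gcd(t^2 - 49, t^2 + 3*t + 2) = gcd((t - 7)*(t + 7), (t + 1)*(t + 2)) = 1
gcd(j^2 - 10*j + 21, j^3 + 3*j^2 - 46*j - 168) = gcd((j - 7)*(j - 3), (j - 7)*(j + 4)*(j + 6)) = j - 7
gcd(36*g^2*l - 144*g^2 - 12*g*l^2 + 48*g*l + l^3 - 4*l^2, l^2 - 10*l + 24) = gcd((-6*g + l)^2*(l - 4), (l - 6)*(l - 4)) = l - 4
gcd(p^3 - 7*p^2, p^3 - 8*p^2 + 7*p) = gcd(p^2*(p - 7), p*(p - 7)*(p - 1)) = p^2 - 7*p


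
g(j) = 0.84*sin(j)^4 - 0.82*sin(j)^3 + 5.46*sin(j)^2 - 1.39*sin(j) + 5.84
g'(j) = 3.36*sin(j)^3*cos(j) - 2.46*sin(j)^2*cos(j) + 10.92*sin(j)*cos(j) - 1.39*cos(j)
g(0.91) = 8.07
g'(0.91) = 4.51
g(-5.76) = 6.46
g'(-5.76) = 3.35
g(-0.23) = 6.45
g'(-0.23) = -3.94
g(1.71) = 9.83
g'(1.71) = -1.43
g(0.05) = 5.78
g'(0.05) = -0.85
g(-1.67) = 14.26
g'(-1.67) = 1.78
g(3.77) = 8.81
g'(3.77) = 7.56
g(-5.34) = 8.22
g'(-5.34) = 4.47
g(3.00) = 5.75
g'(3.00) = -0.11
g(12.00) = 8.35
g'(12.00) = -7.15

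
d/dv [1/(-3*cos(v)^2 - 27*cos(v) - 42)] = -(2*cos(v) + 9)*sin(v)/(3*(cos(v)^2 + 9*cos(v) + 14)^2)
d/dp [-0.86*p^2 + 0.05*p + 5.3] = 0.05 - 1.72*p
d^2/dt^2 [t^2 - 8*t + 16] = 2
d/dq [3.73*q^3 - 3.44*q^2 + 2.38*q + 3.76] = 11.19*q^2 - 6.88*q + 2.38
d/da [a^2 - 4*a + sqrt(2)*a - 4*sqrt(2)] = 2*a - 4 + sqrt(2)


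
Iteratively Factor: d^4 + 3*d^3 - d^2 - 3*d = (d + 1)*(d^3 + 2*d^2 - 3*d) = d*(d + 1)*(d^2 + 2*d - 3) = d*(d + 1)*(d + 3)*(d - 1)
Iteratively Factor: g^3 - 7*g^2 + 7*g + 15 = (g - 3)*(g^2 - 4*g - 5) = (g - 3)*(g + 1)*(g - 5)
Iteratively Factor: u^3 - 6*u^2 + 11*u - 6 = (u - 2)*(u^2 - 4*u + 3) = (u - 2)*(u - 1)*(u - 3)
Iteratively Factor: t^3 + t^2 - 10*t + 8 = (t - 1)*(t^2 + 2*t - 8) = (t - 1)*(t + 4)*(t - 2)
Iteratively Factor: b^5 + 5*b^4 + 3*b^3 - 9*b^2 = (b + 3)*(b^4 + 2*b^3 - 3*b^2) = (b - 1)*(b + 3)*(b^3 + 3*b^2) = b*(b - 1)*(b + 3)*(b^2 + 3*b) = b^2*(b - 1)*(b + 3)*(b + 3)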